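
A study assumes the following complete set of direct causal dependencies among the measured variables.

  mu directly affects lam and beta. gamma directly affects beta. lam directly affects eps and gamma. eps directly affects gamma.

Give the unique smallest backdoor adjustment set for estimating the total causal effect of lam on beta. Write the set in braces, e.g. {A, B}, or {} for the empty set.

{mu}

Variables eligible for adjustment (non-descendants of lam, excluding lam and beta): {mu}.
Backdoor paths from lam to beta:
  P1: lam <- mu -> beta
The empty set is not sufficient: P1 (lam <- mu -> beta) has no collider blocking it and no conditioned non-collider, so it is open.
Try {mu}:
  P1: blocked at fork node mu ∈ conditioning set.
{mu} contains no descendant of lam and blocks every backdoor path.
{mu} is the unique smallest valid adjustment set.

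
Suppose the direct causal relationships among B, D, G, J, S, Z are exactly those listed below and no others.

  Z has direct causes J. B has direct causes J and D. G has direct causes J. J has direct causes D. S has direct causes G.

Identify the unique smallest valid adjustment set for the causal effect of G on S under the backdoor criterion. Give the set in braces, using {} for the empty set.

Variables eligible for adjustment (non-descendants of G, excluding G and S): {B, D, J, Z}.
Backdoor paths from G to S:
  (none)
With no backdoor paths the empty set already satisfies the criterion, and it is trivially minimal.

{}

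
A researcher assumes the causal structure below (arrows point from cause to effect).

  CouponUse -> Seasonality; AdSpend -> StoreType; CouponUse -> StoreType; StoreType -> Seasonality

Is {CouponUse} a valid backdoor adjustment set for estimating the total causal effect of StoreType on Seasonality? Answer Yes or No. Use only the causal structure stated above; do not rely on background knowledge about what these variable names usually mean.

Yes

Backdoor paths from StoreType to Seasonality (paths whose first edge points into StoreType):
  P1: StoreType <- CouponUse -> Seasonality
Condition 1 (no descendant of StoreType in the set): holds — descendants of StoreType are {Seasonality}; none are in {CouponUse}.
Condition 2 (every backdoor path blocked by {CouponUse}):
  P1: blocked at fork node CouponUse ∈ conditioning set.
{CouponUse} satisfies the backdoor criterion.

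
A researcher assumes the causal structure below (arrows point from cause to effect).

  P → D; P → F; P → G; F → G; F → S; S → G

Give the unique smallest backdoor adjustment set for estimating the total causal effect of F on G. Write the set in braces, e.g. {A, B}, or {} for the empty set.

{P}

Variables eligible for adjustment (non-descendants of F, excluding F and G): {D, P}.
Backdoor paths from F to G:
  P1: F <- P -> G
The empty set is not sufficient: P1 (F <- P -> G) has no collider blocking it and no conditioned non-collider, so it is open.
Try {P}:
  P1: blocked at fork node P ∈ conditioning set.
{P} contains no descendant of F and blocks every backdoor path.
No other singleton works — e.g. {D} leaves P1 open — so {P} is the unique smallest valid adjustment set.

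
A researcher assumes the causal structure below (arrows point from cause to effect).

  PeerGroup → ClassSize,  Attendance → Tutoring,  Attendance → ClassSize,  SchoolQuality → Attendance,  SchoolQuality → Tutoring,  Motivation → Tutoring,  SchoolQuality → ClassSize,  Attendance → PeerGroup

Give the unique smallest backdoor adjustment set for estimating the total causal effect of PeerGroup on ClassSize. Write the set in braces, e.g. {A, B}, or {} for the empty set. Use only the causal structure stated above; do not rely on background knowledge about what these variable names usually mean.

Variables eligible for adjustment (non-descendants of PeerGroup, excluding PeerGroup and ClassSize): {Attendance, Motivation, SchoolQuality, Tutoring}.
Backdoor paths from PeerGroup to ClassSize:
  P1: PeerGroup <- Attendance <- SchoolQuality -> ClassSize
  P2: PeerGroup <- Attendance -> Tutoring <- SchoolQuality -> ClassSize
  P3: PeerGroup <- Attendance -> ClassSize
The empty set is not sufficient: P1 (PeerGroup <- Attendance <- SchoolQuality -> ClassSize) has no collider blocking it and no conditioned non-collider, so it is open.
Try {Attendance}:
  P1: blocked at chain node Attendance ∈ conditioning set.
  P2: blocked at fork node Attendance ∈ conditioning set.
  P3: blocked at fork node Attendance ∈ conditioning set.
{Attendance} contains no descendant of PeerGroup and blocks every backdoor path.
No other singleton works — e.g. {SchoolQuality} leaves P3 open — so {Attendance} is the unique smallest valid adjustment set.

{Attendance}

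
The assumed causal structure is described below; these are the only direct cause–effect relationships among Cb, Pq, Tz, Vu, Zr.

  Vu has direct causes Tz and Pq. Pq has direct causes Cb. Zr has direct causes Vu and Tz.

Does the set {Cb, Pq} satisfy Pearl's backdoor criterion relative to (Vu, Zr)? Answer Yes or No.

No

Backdoor paths from Vu to Zr (paths whose first edge points into Vu):
  P1: Vu <- Tz -> Zr
Condition 1 (no descendant of Vu in the set): holds — descendants of Vu are {Zr}; none are in {Cb, Pq}.
Condition 2 (every backdoor path blocked by {Cb, Pq}):
  P1: open — no interior node is in the conditioning set.
{Cb, Pq} does not satisfy the backdoor criterion.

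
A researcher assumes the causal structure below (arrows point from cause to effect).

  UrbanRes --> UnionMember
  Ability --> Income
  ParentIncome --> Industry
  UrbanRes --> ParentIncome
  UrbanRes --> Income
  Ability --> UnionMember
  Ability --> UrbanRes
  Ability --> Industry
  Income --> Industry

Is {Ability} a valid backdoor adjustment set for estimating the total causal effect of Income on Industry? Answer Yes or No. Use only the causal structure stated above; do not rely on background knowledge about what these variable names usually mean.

Backdoor paths from Income to Industry (paths whose first edge points into Income):
  P1: Income <- Ability -> UrbanRes -> ParentIncome -> Industry
  P2: Income <- Ability -> Industry
  P3: Income <- Ability -> UnionMember <- UrbanRes -> ParentIncome -> Industry
  P4: Income <- UrbanRes <- Ability -> Industry
  P5: Income <- UrbanRes -> ParentIncome -> Industry
  P6: Income <- UrbanRes -> UnionMember <- Ability -> Industry
Condition 1 (no descendant of Income in the set): holds — descendants of Income are {Industry}; none are in {Ability}.
Condition 2 (every backdoor path blocked by {Ability}):
  P1: blocked at fork node Ability ∈ conditioning set.
  P2: blocked at fork node Ability ∈ conditioning set.
  P3: blocked at fork node Ability ∈ conditioning set.
  P4: blocked at fork node Ability ∈ conditioning set.
  P5: open — no interior node is in the conditioning set.
  P6: blocked at collider UnionMember (neither it nor any descendant is in the conditioning set).
{Ability} does not satisfy the backdoor criterion.

No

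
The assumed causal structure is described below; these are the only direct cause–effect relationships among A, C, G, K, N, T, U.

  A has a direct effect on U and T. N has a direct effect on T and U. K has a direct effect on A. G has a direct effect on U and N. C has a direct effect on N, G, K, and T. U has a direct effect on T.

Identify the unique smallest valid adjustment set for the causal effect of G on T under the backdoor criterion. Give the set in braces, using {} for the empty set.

Variables eligible for adjustment (non-descendants of G, excluding G and T): {A, C, K}.
Backdoor paths from G to T:
  P1: G <- C -> K -> A -> U <- N -> T
  P2: G <- C -> K -> A -> U -> T
  P3: G <- C -> K -> A -> T
  P4: G <- C -> N -> U <- A -> T
  P5: G <- C -> N -> U -> T
  P6: G <- C -> N -> T
  P7: G <- C -> T
The empty set is not sufficient: P2 (G <- C -> K -> A -> U -> T) has no collider blocking it and no conditioned non-collider, so it is open.
Try {C}:
  P1: blocked at fork node C ∈ conditioning set.
  P2: blocked at fork node C ∈ conditioning set.
  P3: blocked at fork node C ∈ conditioning set.
  P4: blocked at fork node C ∈ conditioning set.
  P5: blocked at fork node C ∈ conditioning set.
  P6: blocked at fork node C ∈ conditioning set.
  P7: blocked at fork node C ∈ conditioning set.
{C} contains no descendant of G and blocks every backdoor path.
No other singleton works — e.g. {K} leaves P5 open — so {C} is the unique smallest valid adjustment set.

{C}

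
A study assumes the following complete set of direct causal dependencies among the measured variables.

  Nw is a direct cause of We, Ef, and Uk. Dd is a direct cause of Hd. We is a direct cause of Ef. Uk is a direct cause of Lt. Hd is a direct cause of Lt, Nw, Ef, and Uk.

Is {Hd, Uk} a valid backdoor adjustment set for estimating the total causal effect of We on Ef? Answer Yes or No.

No

Backdoor paths from We to Ef (paths whose first edge points into We):
  P1: We <- Nw <- Hd -> Ef
  P2: We <- Nw -> Ef
  P3: We <- Nw -> Uk <- Hd -> Ef
  P4: We <- Nw -> Uk -> Lt <- Hd -> Ef
Condition 1 (no descendant of We in the set): holds — descendants of We are {Ef}; none are in {Hd, Uk}.
Condition 2 (every backdoor path blocked by {Hd, Uk}):
  P1: blocked at fork node Hd ∈ conditioning set.
  P2: open — no interior node is in the conditioning set.
  P3: blocked at fork node Hd ∈ conditioning set.
  P4: blocked at chain node Uk ∈ conditioning set.
{Hd, Uk} does not satisfy the backdoor criterion.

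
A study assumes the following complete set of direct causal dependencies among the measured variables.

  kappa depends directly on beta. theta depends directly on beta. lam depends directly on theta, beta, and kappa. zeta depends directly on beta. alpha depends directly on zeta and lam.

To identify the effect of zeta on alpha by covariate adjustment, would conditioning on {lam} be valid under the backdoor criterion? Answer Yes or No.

Backdoor paths from zeta to alpha (paths whose first edge points into zeta):
  P1: zeta <- beta -> kappa -> lam -> alpha
  P2: zeta <- beta -> theta -> lam -> alpha
  P3: zeta <- beta -> lam -> alpha
Condition 1 (no descendant of zeta in the set): holds — descendants of zeta are {alpha}; none are in {lam}.
Condition 2 (every backdoor path blocked by {lam}):
  P1: blocked at chain node lam ∈ conditioning set.
  P2: blocked at chain node lam ∈ conditioning set.
  P3: blocked at chain node lam ∈ conditioning set.
{lam} satisfies the backdoor criterion.

Yes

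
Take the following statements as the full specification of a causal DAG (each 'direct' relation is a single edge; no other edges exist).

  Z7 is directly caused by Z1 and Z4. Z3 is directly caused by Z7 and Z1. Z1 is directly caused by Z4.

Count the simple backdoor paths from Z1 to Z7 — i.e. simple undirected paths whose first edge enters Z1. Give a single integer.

1

A backdoor path from Z1 to Z7 is any simple undirected path whose first edge points into Z1 (i.e. leaves Z1 via a parent).
Parents of Z1: {Z4}.
Enumerating:
  P1: Z1 <- Z4 -> Z7
That exhausts the simple backdoor paths. Count: 1.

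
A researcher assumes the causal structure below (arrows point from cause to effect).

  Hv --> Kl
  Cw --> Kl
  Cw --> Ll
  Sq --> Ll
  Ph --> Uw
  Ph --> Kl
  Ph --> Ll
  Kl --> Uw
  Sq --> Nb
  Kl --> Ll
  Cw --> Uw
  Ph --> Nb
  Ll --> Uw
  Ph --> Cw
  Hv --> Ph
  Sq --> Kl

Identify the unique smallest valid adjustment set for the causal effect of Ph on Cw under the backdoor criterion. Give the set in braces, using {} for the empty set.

Variables eligible for adjustment (non-descendants of Ph, excluding Ph and Cw): {Hv, Sq}.
Backdoor paths from Ph to Cw:
  P1: Ph <- Hv -> Kl <- Sq -> Ll <- Cw
  P2: Ph <- Hv -> Kl <- Sq -> Ll -> Uw <- Cw
  P3: Ph <- Hv -> Kl <- Cw
  P4: Ph <- Hv -> Kl -> Ll <- Cw
  P5: Ph <- Hv -> Kl -> Ll -> Uw <- Cw
  P6: Ph <- Hv -> Kl -> Uw <- Cw
  P7: Ph <- Hv -> Kl -> Uw <- Ll <- Cw
Each backdoor path contains an unconditioned collider, so every path is already blocked with the empty conditioning set:
  P1: blocked at collider Kl (neither it nor any descendant is in the conditioning set).
  P2: blocked at collider Kl (neither it nor any descendant is in the conditioning set).
  P3: blocked at collider Kl (neither it nor any descendant is in the conditioning set).
  P4: blocked at collider Ll (neither it nor any descendant is in the conditioning set).
  P5: blocked at collider Uw (neither it nor any descendant is in the conditioning set).
  P6: blocked at collider Uw (neither it nor any descendant is in the conditioning set).
  P7: blocked at collider Uw (neither it nor any descendant is in the conditioning set).
The empty set is therefore the unique smallest valid set.

{}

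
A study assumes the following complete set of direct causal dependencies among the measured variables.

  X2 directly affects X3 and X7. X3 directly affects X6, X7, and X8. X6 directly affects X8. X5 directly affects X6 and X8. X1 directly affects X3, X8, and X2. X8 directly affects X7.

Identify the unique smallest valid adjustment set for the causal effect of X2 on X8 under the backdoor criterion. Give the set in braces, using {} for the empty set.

Variables eligible for adjustment (non-descendants of X2, excluding X2 and X8): {X1, X5}.
Backdoor paths from X2 to X8:
  P1: X2 <- X1 -> X3 -> X6 <- X5 -> X8
  P2: X2 <- X1 -> X3 -> X6 -> X8
  P3: X2 <- X1 -> X3 -> X8
  P4: X2 <- X1 -> X3 -> X7 <- X8
  P5: X2 <- X1 -> X8
The empty set is not sufficient: P2 (X2 <- X1 -> X3 -> X6 -> X8) has no collider blocking it and no conditioned non-collider, so it is open.
Try {X1}:
  P1: blocked at fork node X1 ∈ conditioning set.
  P2: blocked at fork node X1 ∈ conditioning set.
  P3: blocked at fork node X1 ∈ conditioning set.
  P4: blocked at fork node X1 ∈ conditioning set.
  P5: blocked at fork node X1 ∈ conditioning set.
{X1} contains no descendant of X2 and blocks every backdoor path.
No other singleton works — e.g. {X5} leaves P2 open — so {X1} is the unique smallest valid adjustment set.

{X1}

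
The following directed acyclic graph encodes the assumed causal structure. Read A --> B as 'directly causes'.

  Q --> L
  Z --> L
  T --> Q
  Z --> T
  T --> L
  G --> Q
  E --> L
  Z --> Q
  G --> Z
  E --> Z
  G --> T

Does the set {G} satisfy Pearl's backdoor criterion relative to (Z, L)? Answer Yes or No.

No

Backdoor paths from Z to L (paths whose first edge points into Z):
  P1: Z <- G -> T -> Q -> L
  P2: Z <- G -> T -> L
  P3: Z <- G -> Q <- T -> L
  P4: Z <- G -> Q -> L
  P5: Z <- E -> L
Condition 1 (no descendant of Z in the set): holds — descendants of Z are {L, Q, T}; none are in {G}.
Condition 2 (every backdoor path blocked by {G}):
  P1: blocked at fork node G ∈ conditioning set.
  P2: blocked at fork node G ∈ conditioning set.
  P3: blocked at fork node G ∈ conditioning set.
  P4: blocked at fork node G ∈ conditioning set.
  P5: open — no interior node is in the conditioning set.
{G} does not satisfy the backdoor criterion.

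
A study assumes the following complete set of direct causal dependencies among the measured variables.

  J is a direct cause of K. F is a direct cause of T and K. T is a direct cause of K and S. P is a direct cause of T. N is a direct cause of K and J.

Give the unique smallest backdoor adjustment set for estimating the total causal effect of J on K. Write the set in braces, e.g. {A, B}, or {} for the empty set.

{N}

Variables eligible for adjustment (non-descendants of J, excluding J and K): {F, N, P, S, T}.
Backdoor paths from J to K:
  P1: J <- N -> K
The empty set is not sufficient: P1 (J <- N -> K) has no collider blocking it and no conditioned non-collider, so it is open.
Try {N}:
  P1: blocked at fork node N ∈ conditioning set.
{N} contains no descendant of J and blocks every backdoor path.
No other singleton works — e.g. {F} leaves P1 open — so {N} is the unique smallest valid adjustment set.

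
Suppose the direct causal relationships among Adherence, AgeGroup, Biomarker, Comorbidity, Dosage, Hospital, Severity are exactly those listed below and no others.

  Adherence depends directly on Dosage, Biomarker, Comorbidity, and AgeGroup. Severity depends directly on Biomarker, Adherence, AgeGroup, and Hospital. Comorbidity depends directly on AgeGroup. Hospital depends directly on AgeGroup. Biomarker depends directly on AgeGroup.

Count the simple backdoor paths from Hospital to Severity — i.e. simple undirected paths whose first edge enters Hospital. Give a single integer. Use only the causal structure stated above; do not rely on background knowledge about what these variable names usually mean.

A backdoor path from Hospital to Severity is any simple undirected path whose first edge points into Hospital (i.e. leaves Hospital via a parent).
Parents of Hospital: {AgeGroup}.
Enumerating:
  P1: Hospital <- AgeGroup -> Comorbidity -> Adherence <- Biomarker -> Severity
  P2: Hospital <- AgeGroup -> Comorbidity -> Adherence -> Severity
  P3: Hospital <- AgeGroup -> Biomarker -> Adherence -> Severity
  P4: Hospital <- AgeGroup -> Biomarker -> Severity
  P5: Hospital <- AgeGroup -> Adherence <- Biomarker -> Severity
  P6: Hospital <- AgeGroup -> Adherence -> Severity
  P7: Hospital <- AgeGroup -> Severity
That exhausts the simple backdoor paths. Count: 7.

7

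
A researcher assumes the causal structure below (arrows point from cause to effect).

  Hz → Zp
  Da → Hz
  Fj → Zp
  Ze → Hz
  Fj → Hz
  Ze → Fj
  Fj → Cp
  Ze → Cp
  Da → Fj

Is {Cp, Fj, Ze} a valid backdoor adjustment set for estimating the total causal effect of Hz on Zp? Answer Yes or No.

Yes

Backdoor paths from Hz to Zp (paths whose first edge points into Hz):
  P1: Hz <- Da -> Fj -> Zp
  P2: Hz <- Ze -> Fj -> Zp
  P3: Hz <- Ze -> Cp <- Fj -> Zp
  P4: Hz <- Fj -> Zp
Condition 1 (no descendant of Hz in the set): holds — descendants of Hz are {Zp}; none are in {Cp, Fj, Ze}.
Condition 2 (every backdoor path blocked by {Cp, Fj, Ze}):
  P1: blocked at chain node Fj ∈ conditioning set.
  P2: blocked at fork node Ze ∈ conditioning set.
  P3: blocked at fork node Ze ∈ conditioning set.
  P4: blocked at fork node Fj ∈ conditioning set.
{Cp, Fj, Ze} satisfies the backdoor criterion.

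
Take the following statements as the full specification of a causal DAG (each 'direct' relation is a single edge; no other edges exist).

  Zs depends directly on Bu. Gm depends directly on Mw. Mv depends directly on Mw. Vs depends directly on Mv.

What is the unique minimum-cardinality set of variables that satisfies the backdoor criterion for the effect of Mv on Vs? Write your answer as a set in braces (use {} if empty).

{}

Variables eligible for adjustment (non-descendants of Mv, excluding Mv and Vs): {Bu, Gm, Mw, Zs}.
Backdoor paths from Mv to Vs:
  (none)
With no backdoor paths the empty set already satisfies the criterion, and it is trivially minimal.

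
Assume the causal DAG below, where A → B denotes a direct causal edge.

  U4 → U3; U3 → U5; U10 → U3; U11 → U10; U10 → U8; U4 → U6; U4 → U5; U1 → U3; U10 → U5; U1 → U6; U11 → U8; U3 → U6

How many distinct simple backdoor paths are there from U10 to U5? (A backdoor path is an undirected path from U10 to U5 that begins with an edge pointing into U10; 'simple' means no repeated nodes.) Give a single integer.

A backdoor path from U10 to U5 is any simple undirected path whose first edge points into U10 (i.e. leaves U10 via a parent).
Parents of U10: {U11}.
No simple path from any parent of U10 reaches U5 without revisiting U10, so there are no backdoor paths.

0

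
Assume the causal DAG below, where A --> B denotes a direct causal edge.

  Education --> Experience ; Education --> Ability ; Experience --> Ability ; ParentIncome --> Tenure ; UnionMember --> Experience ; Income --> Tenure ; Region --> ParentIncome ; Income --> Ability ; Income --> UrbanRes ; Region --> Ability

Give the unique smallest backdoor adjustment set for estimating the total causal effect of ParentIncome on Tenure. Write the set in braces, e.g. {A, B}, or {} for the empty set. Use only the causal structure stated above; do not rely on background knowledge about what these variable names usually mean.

{}

Variables eligible for adjustment (non-descendants of ParentIncome, excluding ParentIncome and Tenure): {Ability, Education, Experience, Income, Region, UnionMember, UrbanRes}.
Backdoor paths from ParentIncome to Tenure:
  P1: ParentIncome <- Region -> Ability <- Income -> Tenure
Each backdoor path contains an unconditioned collider, so every path is already blocked with the empty conditioning set:
  P1: blocked at collider Ability (neither it nor any descendant is in the conditioning set).
The empty set is therefore the unique smallest valid set.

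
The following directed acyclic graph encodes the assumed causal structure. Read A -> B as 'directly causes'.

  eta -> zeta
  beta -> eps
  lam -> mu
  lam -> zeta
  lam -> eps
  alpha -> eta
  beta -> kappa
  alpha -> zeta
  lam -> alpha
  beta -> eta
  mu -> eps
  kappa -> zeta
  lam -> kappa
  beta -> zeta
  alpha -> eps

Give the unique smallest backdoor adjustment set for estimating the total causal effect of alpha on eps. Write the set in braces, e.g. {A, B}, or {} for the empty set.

{lam}

Variables eligible for adjustment (non-descendants of alpha, excluding alpha and eps): {beta, kappa, lam, mu}.
Backdoor paths from alpha to eps:
  P1: alpha <- lam -> mu -> eps
  P2: alpha <- lam -> kappa <- beta -> eps
  P3: alpha <- lam -> kappa -> zeta <- beta -> eps
  P4: alpha <- lam -> kappa -> zeta <- eta <- beta -> eps
  P5: alpha <- lam -> eps
  P6: alpha <- lam -> zeta <- beta -> eps
  P7: alpha <- lam -> zeta <- eta <- beta -> eps
  P8: alpha <- lam -> zeta <- kappa <- beta -> eps
The empty set is not sufficient: P1 (alpha <- lam -> mu -> eps) has no collider blocking it and no conditioned non-collider, so it is open.
Try {lam}:
  P1: blocked at fork node lam ∈ conditioning set.
  P2: blocked at fork node lam ∈ conditioning set.
  P3: blocked at fork node lam ∈ conditioning set.
  P4: blocked at fork node lam ∈ conditioning set.
  P5: blocked at fork node lam ∈ conditioning set.
  P6: blocked at fork node lam ∈ conditioning set.
  P7: blocked at fork node lam ∈ conditioning set.
  P8: blocked at fork node lam ∈ conditioning set.
{lam} contains no descendant of alpha and blocks every backdoor path.
No other singleton works — e.g. {beta} leaves P1 open — so {lam} is the unique smallest valid adjustment set.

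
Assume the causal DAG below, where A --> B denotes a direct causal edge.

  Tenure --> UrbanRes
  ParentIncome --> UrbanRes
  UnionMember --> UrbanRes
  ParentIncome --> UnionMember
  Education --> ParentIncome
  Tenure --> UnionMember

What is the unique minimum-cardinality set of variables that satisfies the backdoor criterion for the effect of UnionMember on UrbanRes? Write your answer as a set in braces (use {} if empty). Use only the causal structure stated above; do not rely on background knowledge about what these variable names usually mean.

Variables eligible for adjustment (non-descendants of UnionMember, excluding UnionMember and UrbanRes): {Education, ParentIncome, Tenure}.
Backdoor paths from UnionMember to UrbanRes:
  P1: UnionMember <- ParentIncome -> UrbanRes
  P2: UnionMember <- Tenure -> UrbanRes
The empty set is not sufficient: P1 (UnionMember <- ParentIncome -> UrbanRes) has no collider blocking it and no conditioned non-collider, so it is open.
Try {ParentIncome, Tenure}:
  P1: blocked at fork node ParentIncome ∈ conditioning set.
  P2: blocked at fork node Tenure ∈ conditioning set.
{ParentIncome, Tenure} contains no descendant of UnionMember and blocks every backdoor path.
Every element of {ParentIncome, Tenure} is needed (dropping ParentIncome leaves P1 open; dropping Tenure leaves P2 open), so no proper subset is valid.
Among all size-2 subsets of the eligible variables, only {ParentIncome, Tenure} blocks every backdoor path, so it is the unique smallest valid adjustment set.

{ParentIncome, Tenure}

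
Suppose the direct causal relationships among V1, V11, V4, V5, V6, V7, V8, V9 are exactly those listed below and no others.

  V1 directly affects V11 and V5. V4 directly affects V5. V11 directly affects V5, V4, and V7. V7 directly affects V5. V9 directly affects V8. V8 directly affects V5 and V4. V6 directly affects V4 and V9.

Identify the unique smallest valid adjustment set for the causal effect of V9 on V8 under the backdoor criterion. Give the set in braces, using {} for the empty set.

{}

Variables eligible for adjustment (non-descendants of V9, excluding V9 and V8): {V1, V11, V6, V7}.
Backdoor paths from V9 to V8:
  P1: V9 <- V6 -> V4 <- V11 <- V1 -> V5 <- V8
  P2: V9 <- V6 -> V4 <- V11 -> V7 -> V5 <- V8
  P3: V9 <- V6 -> V4 <- V11 -> V5 <- V8
  P4: V9 <- V6 -> V4 <- V8
  P5: V9 <- V6 -> V4 -> V5 <- V8
Each backdoor path contains an unconditioned collider, so every path is already blocked with the empty conditioning set:
  P1: blocked at collider V4 (neither it nor any descendant is in the conditioning set).
  P2: blocked at collider V4 (neither it nor any descendant is in the conditioning set).
  P3: blocked at collider V4 (neither it nor any descendant is in the conditioning set).
  P4: blocked at collider V4 (neither it nor any descendant is in the conditioning set).
  P5: blocked at collider V5 (neither it nor any descendant is in the conditioning set).
The empty set is therefore the unique smallest valid set.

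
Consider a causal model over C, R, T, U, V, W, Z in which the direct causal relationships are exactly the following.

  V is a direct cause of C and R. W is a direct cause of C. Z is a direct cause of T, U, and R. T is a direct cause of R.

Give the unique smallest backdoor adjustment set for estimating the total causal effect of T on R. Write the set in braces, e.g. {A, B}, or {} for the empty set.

Variables eligible for adjustment (non-descendants of T, excluding T and R): {C, U, V, W, Z}.
Backdoor paths from T to R:
  P1: T <- Z -> R
The empty set is not sufficient: P1 (T <- Z -> R) has no collider blocking it and no conditioned non-collider, so it is open.
Try {Z}:
  P1: blocked at fork node Z ∈ conditioning set.
{Z} contains no descendant of T and blocks every backdoor path.
No other singleton works — e.g. {V} leaves P1 open — so {Z} is the unique smallest valid adjustment set.

{Z}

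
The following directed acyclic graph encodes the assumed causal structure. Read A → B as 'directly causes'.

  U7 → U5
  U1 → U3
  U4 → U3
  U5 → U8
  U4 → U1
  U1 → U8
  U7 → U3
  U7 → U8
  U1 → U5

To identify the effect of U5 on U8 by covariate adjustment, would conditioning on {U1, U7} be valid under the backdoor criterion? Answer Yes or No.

Backdoor paths from U5 to U8 (paths whose first edge points into U5):
  P1: U5 <- U7 -> U3 <- U4 -> U1 -> U8
  P2: U5 <- U7 -> U3 <- U1 -> U8
  P3: U5 <- U7 -> U8
  P4: U5 <- U1 <- U4 -> U3 <- U7 -> U8
  P5: U5 <- U1 -> U3 <- U7 -> U8
  P6: U5 <- U1 -> U8
Condition 1 (no descendant of U5 in the set): holds — descendants of U5 are {U8}; none are in {U1, U7}.
Condition 2 (every backdoor path blocked by {U1, U7}):
  P1: blocked at fork node U7 ∈ conditioning set.
  P2: blocked at fork node U7 ∈ conditioning set.
  P3: blocked at fork node U7 ∈ conditioning set.
  P4: blocked at chain node U1 ∈ conditioning set.
  P5: blocked at fork node U1 ∈ conditioning set.
  P6: blocked at fork node U1 ∈ conditioning set.
{U1, U7} satisfies the backdoor criterion.

Yes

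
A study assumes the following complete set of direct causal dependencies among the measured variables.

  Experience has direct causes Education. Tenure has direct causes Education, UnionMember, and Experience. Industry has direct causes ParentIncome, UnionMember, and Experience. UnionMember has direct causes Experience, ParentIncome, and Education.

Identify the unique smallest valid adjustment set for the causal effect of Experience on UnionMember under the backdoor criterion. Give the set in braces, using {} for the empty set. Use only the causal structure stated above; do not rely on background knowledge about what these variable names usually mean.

Variables eligible for adjustment (non-descendants of Experience, excluding Experience and UnionMember): {Education, ParentIncome}.
Backdoor paths from Experience to UnionMember:
  P1: Experience <- Education -> UnionMember
  P2: Experience <- Education -> Tenure <- UnionMember
The empty set is not sufficient: P1 (Experience <- Education -> UnionMember) has no collider blocking it and no conditioned non-collider, so it is open.
Try {Education}:
  P1: blocked at fork node Education ∈ conditioning set.
  P2: blocked at fork node Education ∈ conditioning set.
{Education} contains no descendant of Experience and blocks every backdoor path.
No other singleton works — e.g. {ParentIncome} leaves P1 open — so {Education} is the unique smallest valid adjustment set.

{Education}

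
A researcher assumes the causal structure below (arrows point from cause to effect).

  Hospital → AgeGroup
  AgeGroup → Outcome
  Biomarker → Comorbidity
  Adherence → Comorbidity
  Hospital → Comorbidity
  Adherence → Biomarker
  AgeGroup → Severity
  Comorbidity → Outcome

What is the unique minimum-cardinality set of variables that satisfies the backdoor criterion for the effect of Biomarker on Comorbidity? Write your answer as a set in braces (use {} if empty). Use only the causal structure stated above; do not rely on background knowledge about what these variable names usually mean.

Variables eligible for adjustment (non-descendants of Biomarker, excluding Biomarker and Comorbidity): {Adherence, AgeGroup, Hospital, Severity}.
Backdoor paths from Biomarker to Comorbidity:
  P1: Biomarker <- Adherence -> Comorbidity
The empty set is not sufficient: P1 (Biomarker <- Adherence -> Comorbidity) has no collider blocking it and no conditioned non-collider, so it is open.
Try {Adherence}:
  P1: blocked at fork node Adherence ∈ conditioning set.
{Adherence} contains no descendant of Biomarker and blocks every backdoor path.
No other singleton works — e.g. {Hospital} leaves P1 open — so {Adherence} is the unique smallest valid adjustment set.

{Adherence}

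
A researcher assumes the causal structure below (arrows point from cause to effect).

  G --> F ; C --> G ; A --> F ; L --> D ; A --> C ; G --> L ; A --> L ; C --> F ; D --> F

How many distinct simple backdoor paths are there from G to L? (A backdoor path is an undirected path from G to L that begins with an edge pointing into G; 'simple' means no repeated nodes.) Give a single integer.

A backdoor path from G to L is any simple undirected path whose first edge points into G (i.e. leaves G via a parent).
Parents of G: {C}.
Enumerating:
  P1: G <- C <- A -> L
  P2: G <- C <- A -> F <- D <- L
  P3: G <- C -> F <- A -> L
  P4: G <- C -> F <- D <- L
That exhausts the simple backdoor paths. Count: 4.

4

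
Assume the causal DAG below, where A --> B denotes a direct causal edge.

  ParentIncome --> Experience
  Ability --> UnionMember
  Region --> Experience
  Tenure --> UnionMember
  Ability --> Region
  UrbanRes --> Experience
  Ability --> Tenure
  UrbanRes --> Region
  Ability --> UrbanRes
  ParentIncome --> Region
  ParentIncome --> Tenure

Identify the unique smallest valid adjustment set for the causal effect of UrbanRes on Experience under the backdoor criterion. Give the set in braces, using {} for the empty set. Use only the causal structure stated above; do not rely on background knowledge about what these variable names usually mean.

{Ability}

Variables eligible for adjustment (non-descendants of UrbanRes, excluding UrbanRes and Experience): {Ability, ParentIncome, Tenure, UnionMember}.
Backdoor paths from UrbanRes to Experience:
  P1: UrbanRes <- Ability -> Tenure <- ParentIncome -> Region -> Experience
  P2: UrbanRes <- Ability -> Tenure <- ParentIncome -> Experience
  P3: UrbanRes <- Ability -> UnionMember <- Tenure <- ParentIncome -> Region -> Experience
  P4: UrbanRes <- Ability -> UnionMember <- Tenure <- ParentIncome -> Experience
  P5: UrbanRes <- Ability -> Region <- ParentIncome -> Experience
  P6: UrbanRes <- Ability -> Region -> Experience
The empty set is not sufficient: P6 (UrbanRes <- Ability -> Region -> Experience) has no collider blocking it and no conditioned non-collider, so it is open.
Try {Ability}:
  P1: blocked at fork node Ability ∈ conditioning set.
  P2: blocked at fork node Ability ∈ conditioning set.
  P3: blocked at fork node Ability ∈ conditioning set.
  P4: blocked at fork node Ability ∈ conditioning set.
  P5: blocked at fork node Ability ∈ conditioning set.
  P6: blocked at fork node Ability ∈ conditioning set.
{Ability} contains no descendant of UrbanRes and blocks every backdoor path.
No other singleton works — e.g. {ParentIncome} leaves P6 open — so {Ability} is the unique smallest valid adjustment set.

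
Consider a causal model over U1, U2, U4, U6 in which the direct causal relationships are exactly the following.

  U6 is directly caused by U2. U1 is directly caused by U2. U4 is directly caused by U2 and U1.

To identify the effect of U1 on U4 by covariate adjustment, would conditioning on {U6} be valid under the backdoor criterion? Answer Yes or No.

No

Backdoor paths from U1 to U4 (paths whose first edge points into U1):
  P1: U1 <- U2 -> U4
Condition 1 (no descendant of U1 in the set): holds — descendants of U1 are {U4}; none are in {U6}.
Condition 2 (every backdoor path blocked by {U6}):
  P1: open — no interior node is in the conditioning set.
{U6} does not satisfy the backdoor criterion.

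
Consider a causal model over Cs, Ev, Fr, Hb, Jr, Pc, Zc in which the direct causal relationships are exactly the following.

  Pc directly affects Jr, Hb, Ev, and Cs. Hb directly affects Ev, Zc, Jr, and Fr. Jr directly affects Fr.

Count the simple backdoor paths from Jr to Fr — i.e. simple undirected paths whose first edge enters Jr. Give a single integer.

3

A backdoor path from Jr to Fr is any simple undirected path whose first edge points into Jr (i.e. leaves Jr via a parent).
Parents of Jr: {Hb, Pc}.
Enumerating:
  P1: Jr <- Pc -> Hb -> Fr
  P2: Jr <- Pc -> Ev <- Hb -> Fr
  P3: Jr <- Hb -> Fr
That exhausts the simple backdoor paths. Count: 3.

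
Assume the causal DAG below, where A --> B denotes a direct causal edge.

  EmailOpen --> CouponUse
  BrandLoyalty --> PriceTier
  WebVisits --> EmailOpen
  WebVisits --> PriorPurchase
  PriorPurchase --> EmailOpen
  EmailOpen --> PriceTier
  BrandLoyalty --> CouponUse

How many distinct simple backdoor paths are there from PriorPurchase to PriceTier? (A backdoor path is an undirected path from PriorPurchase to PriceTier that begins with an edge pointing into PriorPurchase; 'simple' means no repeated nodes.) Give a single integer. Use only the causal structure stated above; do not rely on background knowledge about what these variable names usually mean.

2

A backdoor path from PriorPurchase to PriceTier is any simple undirected path whose first edge points into PriorPurchase (i.e. leaves PriorPurchase via a parent).
Parents of PriorPurchase: {WebVisits}.
Enumerating:
  P1: PriorPurchase <- WebVisits -> EmailOpen -> PriceTier
  P2: PriorPurchase <- WebVisits -> EmailOpen -> CouponUse <- BrandLoyalty -> PriceTier
That exhausts the simple backdoor paths. Count: 2.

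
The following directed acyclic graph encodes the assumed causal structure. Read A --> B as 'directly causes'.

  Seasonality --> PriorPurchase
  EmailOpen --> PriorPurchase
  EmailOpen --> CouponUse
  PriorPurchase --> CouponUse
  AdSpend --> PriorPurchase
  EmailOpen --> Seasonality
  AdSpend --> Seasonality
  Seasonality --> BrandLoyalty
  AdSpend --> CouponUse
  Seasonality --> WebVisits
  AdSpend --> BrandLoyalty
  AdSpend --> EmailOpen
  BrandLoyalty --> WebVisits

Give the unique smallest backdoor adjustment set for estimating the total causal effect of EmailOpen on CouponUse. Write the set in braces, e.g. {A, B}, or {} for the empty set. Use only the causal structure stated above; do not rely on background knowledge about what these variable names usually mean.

{AdSpend}

Variables eligible for adjustment (non-descendants of EmailOpen, excluding EmailOpen and CouponUse): {AdSpend}.
Backdoor paths from EmailOpen to CouponUse:
  P1: EmailOpen <- AdSpend -> Seasonality -> PriorPurchase -> CouponUse
  P2: EmailOpen <- AdSpend -> PriorPurchase -> CouponUse
  P3: EmailOpen <- AdSpend -> CouponUse
  P4: EmailOpen <- AdSpend -> BrandLoyalty <- Seasonality -> PriorPurchase -> CouponUse
  P5: EmailOpen <- AdSpend -> BrandLoyalty -> WebVisits <- Seasonality -> PriorPurchase -> CouponUse
The empty set is not sufficient: P1 (EmailOpen <- AdSpend -> Seasonality -> PriorPurchase -> CouponUse) has no collider blocking it and no conditioned non-collider, so it is open.
Try {AdSpend}:
  P1: blocked at fork node AdSpend ∈ conditioning set.
  P2: blocked at fork node AdSpend ∈ conditioning set.
  P3: blocked at fork node AdSpend ∈ conditioning set.
  P4: blocked at fork node AdSpend ∈ conditioning set.
  P5: blocked at fork node AdSpend ∈ conditioning set.
{AdSpend} contains no descendant of EmailOpen and blocks every backdoor path.
{AdSpend} is the unique smallest valid adjustment set.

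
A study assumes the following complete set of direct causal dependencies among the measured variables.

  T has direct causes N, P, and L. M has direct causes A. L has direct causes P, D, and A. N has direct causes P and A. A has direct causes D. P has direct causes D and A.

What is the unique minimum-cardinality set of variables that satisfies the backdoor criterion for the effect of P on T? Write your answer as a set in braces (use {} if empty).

{A, D}

Variables eligible for adjustment (non-descendants of P, excluding P and T): {A, D, M}.
Backdoor paths from P to T:
  P1: P <- D -> A -> L -> T
  P2: P <- D -> A -> N -> T
  P3: P <- D -> L <- A -> N -> T
  P4: P <- D -> L -> T
  P5: P <- A <- D -> L -> T
  P6: P <- A -> L -> T
  P7: P <- A -> N -> T
The empty set is not sufficient: P1 (P <- D -> A -> L -> T) has no collider blocking it and no conditioned non-collider, so it is open.
Try {A, D}:
  P1: blocked at fork node D ∈ conditioning set.
  P2: blocked at fork node D ∈ conditioning set.
  P3: blocked at fork node D ∈ conditioning set.
  P4: blocked at fork node D ∈ conditioning set.
  P5: blocked at chain node A ∈ conditioning set.
  P6: blocked at fork node A ∈ conditioning set.
  P7: blocked at fork node A ∈ conditioning set.
{A, D} contains no descendant of P and blocks every backdoor path.
Every element of {A, D} is needed (dropping A leaves P6 open; dropping D leaves P4 open), so no proper subset is valid.
Among all size-2 subsets of the eligible variables, only {A, D} blocks every backdoor path, so it is the unique smallest valid adjustment set.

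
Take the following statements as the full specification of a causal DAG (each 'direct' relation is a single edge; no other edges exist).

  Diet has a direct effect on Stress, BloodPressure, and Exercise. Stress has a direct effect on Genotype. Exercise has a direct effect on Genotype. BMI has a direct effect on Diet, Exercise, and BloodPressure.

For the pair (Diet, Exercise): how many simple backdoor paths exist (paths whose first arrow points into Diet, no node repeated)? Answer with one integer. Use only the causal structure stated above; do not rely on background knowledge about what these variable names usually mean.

A backdoor path from Diet to Exercise is any simple undirected path whose first edge points into Diet (i.e. leaves Diet via a parent).
Parents of Diet: {BMI}.
Enumerating:
  P1: Diet <- BMI -> Exercise
That exhausts the simple backdoor paths. Count: 1.

1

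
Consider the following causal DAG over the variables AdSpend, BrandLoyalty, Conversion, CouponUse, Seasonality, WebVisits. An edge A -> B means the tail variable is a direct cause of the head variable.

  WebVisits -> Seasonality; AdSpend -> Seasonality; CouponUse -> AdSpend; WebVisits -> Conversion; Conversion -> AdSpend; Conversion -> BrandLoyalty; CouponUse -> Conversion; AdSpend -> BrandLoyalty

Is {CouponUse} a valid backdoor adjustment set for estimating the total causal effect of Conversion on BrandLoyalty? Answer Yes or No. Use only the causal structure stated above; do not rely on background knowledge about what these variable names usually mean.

Backdoor paths from Conversion to BrandLoyalty (paths whose first edge points into Conversion):
  P1: Conversion <- CouponUse -> AdSpend -> BrandLoyalty
  P2: Conversion <- WebVisits -> Seasonality <- AdSpend -> BrandLoyalty
Condition 1 (no descendant of Conversion in the set): holds — descendants of Conversion are {AdSpend, BrandLoyalty, Seasonality}; none are in {CouponUse}.
Condition 2 (every backdoor path blocked by {CouponUse}):
  P1: blocked at fork node CouponUse ∈ conditioning set.
  P2: blocked at collider Seasonality (neither it nor any descendant is in the conditioning set).
{CouponUse} satisfies the backdoor criterion.

Yes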